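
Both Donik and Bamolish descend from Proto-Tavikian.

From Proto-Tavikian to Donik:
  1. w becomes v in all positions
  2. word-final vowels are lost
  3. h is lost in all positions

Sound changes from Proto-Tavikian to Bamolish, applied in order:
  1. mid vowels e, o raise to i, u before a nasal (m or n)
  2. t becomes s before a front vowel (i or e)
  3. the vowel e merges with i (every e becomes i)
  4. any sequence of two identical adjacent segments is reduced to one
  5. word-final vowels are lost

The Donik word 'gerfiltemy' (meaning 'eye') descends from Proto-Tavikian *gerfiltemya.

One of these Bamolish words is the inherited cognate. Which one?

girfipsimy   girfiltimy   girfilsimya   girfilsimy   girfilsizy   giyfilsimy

Bamolish: *gerfiltemya
  gerfiltemya → gerfiltimya   [pre-nasal raising]
  gerfiltimya → gerfilsimya   [palatalisation]
  gerfilsimya → girfilsimya   [vowel merger]
  girfilsimya (rule 4 does not apply)
  girfilsimya → girfilsimy   [apocope]
  giving Bamolish girfilsimy.
The other candidates each miss or misapply at least one Bamolish change.

girfilsimy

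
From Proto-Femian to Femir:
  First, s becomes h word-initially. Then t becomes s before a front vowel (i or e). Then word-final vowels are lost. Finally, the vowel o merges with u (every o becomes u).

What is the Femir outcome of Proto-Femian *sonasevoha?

hunasevuh

Femir: *sonasevoha
  sonasevoha → honasevoha   [debuccalisation]
  honasevoha (rule 2 does not apply)
  honasevoha → honasevoh   [apocope]
  honasevoh → hunasevuh   [vowel merger]
  giving Femir hunasevuh.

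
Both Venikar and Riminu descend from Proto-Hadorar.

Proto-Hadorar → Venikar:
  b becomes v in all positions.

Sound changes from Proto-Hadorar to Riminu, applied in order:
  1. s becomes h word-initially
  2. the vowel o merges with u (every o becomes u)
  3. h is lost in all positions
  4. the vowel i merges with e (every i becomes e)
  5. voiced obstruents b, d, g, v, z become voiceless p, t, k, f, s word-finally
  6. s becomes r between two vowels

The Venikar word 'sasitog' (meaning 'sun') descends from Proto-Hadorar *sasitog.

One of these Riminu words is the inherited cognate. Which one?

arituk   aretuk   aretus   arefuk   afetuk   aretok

aretuk

Riminu: *sasitog
  sasitog → hasitog   [debuccalisation]
  hasitog → hasitug   [vowel merger]
  hasitug → asitug   [h-loss]
  asitug → asetug   [vowel merger]
  asetug → asetuk   [final devoicing]
  asetuk → aretuk   [rhotacism]
  giving Riminu aretuk.
Only 'aretuk' matches the regular Riminu development of *sasitog.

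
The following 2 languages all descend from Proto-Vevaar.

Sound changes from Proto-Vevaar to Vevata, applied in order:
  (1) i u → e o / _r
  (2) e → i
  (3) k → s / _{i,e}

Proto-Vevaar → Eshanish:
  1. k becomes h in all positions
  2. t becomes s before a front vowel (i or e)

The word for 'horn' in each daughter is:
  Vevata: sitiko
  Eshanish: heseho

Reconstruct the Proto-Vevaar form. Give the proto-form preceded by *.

Position 5: Vevata has k, Eshanish has h. Vevata preserves k here (none of its changes turn any other segment into k), so the proto-segment is *k.
Position 3: Vevata has t, Eshanish has s. Vevata preserves t here (none of its changes turn any other segment into t), so the proto-segment is *t.
Position 1: Vevata has s, Eshanish has h. Taking the neighbouring segments as reconstructed: Vevata s could go back to *k or *s; Eshanish h could go back to *k or *h — the one source consistent with every daughter is *k.
Verify the candidate proto-form against each daughter:
Vevata: *keteko
  keteko (rule 1 does not apply)
  keteko → kitiko   [vowel merger]
  kitiko → sitiko   [palatalisation]
  giving Vevata sitiko.
Eshanish: *keteko
  keteko → heteho   [unconditioned shift]
  heteho → heseho   [palatalisation]
  giving Eshanish heseho.
*keteko is the unique common source.

*keteko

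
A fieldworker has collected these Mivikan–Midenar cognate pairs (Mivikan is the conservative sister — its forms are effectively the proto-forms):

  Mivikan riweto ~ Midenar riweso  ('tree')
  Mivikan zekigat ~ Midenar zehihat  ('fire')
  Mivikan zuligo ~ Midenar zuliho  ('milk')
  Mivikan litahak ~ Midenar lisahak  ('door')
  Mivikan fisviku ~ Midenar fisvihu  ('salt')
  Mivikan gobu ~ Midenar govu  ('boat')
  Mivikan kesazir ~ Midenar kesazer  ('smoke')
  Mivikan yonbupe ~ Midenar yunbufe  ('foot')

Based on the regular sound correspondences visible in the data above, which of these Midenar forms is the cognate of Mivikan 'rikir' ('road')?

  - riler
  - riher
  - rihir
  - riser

riher

zekigat ~ zehihat — Mivikan k corresponds to Midenar h between vowels (before a front vowel).
kesazir ~ kesazer — Mivikan i corresponds to Midenar e after a consonant, before r.
Applying these to Mivikan 'rikir':
  rikir → rihir   (k→h between vowels (before a front vowel))
  rihir → riher   (i→e after a consonant, before r)
So the Midenar cognate is 'riher'.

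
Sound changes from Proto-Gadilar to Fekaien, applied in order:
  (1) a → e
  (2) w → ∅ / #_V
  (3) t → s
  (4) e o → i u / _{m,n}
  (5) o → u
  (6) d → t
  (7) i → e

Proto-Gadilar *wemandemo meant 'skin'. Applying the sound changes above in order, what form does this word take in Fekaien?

Fekaien: *wemandemo
  wemandemo → wemendemo   [vowel merger]
  wemendemo → emendemo   [glide loss]
  emendemo (rule 3 does not apply)
  emendemo → imindimo   [pre-nasal raising]
  imindimo → imindimu   [vowel merger]
  imindimu → imintimu   [unconditioned shift]
  imintimu → ementemu   [vowel merger]
  giving Fekaien ementemu.

ementemu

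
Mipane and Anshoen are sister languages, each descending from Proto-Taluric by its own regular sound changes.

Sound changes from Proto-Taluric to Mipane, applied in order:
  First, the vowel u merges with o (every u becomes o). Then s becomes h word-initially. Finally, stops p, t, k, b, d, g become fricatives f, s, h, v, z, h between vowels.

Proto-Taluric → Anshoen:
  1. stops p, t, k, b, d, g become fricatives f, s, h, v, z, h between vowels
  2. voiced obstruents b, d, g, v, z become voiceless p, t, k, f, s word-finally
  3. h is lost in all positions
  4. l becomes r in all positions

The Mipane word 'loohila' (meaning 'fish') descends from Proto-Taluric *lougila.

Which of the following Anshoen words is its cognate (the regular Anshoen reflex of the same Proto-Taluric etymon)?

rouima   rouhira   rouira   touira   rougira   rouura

Anshoen: *lougila > louhila > louila > rouira  (by intervocalic lenition, h-loss, unconditioned shift)
Among the options, 'rouira' alone shows every Anshoen change applied in order.

rouira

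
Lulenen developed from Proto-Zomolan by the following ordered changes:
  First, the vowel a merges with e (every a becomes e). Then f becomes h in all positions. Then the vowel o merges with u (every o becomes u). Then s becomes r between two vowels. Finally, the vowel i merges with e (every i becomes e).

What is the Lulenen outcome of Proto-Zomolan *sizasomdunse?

sezerumdunse

Lulenen: start from *sizasomdunse.
  rule 1 (vowel merger): sizasomdunse → sizesomdunse
  rule 2: no change — sizesomdunse
  rule 3 (vowel merger): sizesomdunse → sizesumdunse
  rule 4 (rhotacism): sizesumdunse → sizerumdunse
  rule 5 (vowel merger): sizerumdunse → sezerumdunse
  ⇒ Lulenen sezerumdunse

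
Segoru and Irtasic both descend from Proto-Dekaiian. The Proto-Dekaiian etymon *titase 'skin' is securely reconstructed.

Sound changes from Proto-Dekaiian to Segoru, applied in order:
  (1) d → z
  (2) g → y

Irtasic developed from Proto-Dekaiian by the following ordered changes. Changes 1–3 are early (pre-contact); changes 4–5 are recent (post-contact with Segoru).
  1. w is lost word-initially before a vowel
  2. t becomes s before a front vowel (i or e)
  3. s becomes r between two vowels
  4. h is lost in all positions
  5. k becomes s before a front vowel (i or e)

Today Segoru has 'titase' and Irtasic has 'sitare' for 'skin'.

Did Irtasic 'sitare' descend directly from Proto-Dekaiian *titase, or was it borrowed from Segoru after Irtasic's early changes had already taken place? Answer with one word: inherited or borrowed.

If inherited, *titase would pass through all of Irtasic's changes:
Irtasic: *titase
  titase (rule 1 does not apply)
  titase → sitase   [palatalisation]
  sitase → sitare   [rhotacism]
  sitare (rule 4 does not apply)
  sitare (rule 5 does not apply)
  giving Irtasic sitare.
If borrowed from Segoru 'titase' after the early changes, it would undergo only the recent ones:
  rule 4 (h-loss): no change (titase)
  rule 5 (palatalisation): no change (titase)
  ⇒ as a loan: titase
Irtasic 'sitare' matches the inherited outcome exactly, so it is an inherited cognate, not a loan.

inherited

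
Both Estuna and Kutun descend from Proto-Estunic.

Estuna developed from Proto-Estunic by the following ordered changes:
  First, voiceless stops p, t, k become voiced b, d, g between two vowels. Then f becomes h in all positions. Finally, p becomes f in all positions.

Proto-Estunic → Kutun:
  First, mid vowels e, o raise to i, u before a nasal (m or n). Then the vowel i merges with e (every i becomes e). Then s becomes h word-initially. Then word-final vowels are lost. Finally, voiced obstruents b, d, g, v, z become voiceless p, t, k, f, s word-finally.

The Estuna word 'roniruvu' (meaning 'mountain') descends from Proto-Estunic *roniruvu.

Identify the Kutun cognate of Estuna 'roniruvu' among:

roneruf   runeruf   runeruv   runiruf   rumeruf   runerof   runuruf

runeruf

Kutun: start from *roniruvu.
  rule 1 (pre-nasal raising): roniruvu → runiruvu
  rule 2 (vowel merger): runiruvu → runeruvu
  rule 3: no change — runeruvu
  rule 4 (apocope): runeruvu → runeruv
  rule 5 (final devoicing): runeruv → runeruf
  ⇒ Kutun runeruf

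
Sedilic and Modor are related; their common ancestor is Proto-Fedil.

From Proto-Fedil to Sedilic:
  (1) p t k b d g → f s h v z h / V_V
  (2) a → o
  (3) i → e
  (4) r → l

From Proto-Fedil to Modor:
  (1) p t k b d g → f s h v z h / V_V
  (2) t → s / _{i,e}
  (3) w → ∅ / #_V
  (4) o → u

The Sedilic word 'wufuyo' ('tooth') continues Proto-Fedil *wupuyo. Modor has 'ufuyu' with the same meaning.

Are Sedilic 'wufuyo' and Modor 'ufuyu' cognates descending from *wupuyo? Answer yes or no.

yes

Derive the expected Modor reflex of *wupuyo:
Modor: *wupuyo
  wupuyo → wufuyo   [intervocalic lenition]
  wufuyo (rule 2 does not apply)
  wufuyo → ufuyo   [glide loss]
  ufuyo → ufuyu   [vowel merger]
  giving Modor ufuyu.
Modor 'ufuyu' matches the regular reflex exactly, so the pair is cognate.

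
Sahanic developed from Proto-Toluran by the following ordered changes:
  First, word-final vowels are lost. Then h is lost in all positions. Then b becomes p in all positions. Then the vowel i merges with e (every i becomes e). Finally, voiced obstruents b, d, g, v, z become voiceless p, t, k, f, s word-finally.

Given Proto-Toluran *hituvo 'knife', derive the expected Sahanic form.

Sahanic: *hituvo
  hituvo → hituv   [apocope]
  hituv → ituv   [h-loss]
  ituv (rule 3 does not apply)
  ituv → etuv   [vowel merger]
  etuv → etuf   [final devoicing]
  giving Sahanic etuf.

etuf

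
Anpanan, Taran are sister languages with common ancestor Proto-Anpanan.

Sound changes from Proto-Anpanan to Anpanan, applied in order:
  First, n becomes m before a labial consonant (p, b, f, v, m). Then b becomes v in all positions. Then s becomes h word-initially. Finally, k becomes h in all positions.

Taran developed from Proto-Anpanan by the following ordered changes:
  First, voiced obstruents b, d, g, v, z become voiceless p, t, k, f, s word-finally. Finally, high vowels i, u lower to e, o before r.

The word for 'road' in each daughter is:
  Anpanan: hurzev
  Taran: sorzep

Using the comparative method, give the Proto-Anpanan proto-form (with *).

*surzeb

Position 2: Anpanan has u, Taran has o. Anpanan preserves u here (none of its changes turn any other segment into u), so the proto-segment is *u.
Position 6: Anpanan has v, Taran has p. Taking the neighbouring segments as reconstructed: Anpanan v could go back to *b or *v; Taran p could go back to *p or *b — the one source consistent with every daughter is *b.
Position 1: Anpanan has h, Taran has s. Taking the neighbouring segments as reconstructed: Anpanan h could go back to *k or *s or *h; Taran s can only go back to *s — the one source consistent with every daughter is *s.
Continuing position by position gives *surzeb; check it forward:
Anpanan: *surzeb > surzev > hurzev  (by unconditioned shift, debuccalisation)
Taran: start from *surzeb.
  rule 1 (final devoicing): surzeb → surzep
  rule 2 (pre-rhotic lowering): surzep → sorzep
  ⇒ Taran sorzep
No other proto-form is consistent with every reflex, so the reconstruction is *surzeb.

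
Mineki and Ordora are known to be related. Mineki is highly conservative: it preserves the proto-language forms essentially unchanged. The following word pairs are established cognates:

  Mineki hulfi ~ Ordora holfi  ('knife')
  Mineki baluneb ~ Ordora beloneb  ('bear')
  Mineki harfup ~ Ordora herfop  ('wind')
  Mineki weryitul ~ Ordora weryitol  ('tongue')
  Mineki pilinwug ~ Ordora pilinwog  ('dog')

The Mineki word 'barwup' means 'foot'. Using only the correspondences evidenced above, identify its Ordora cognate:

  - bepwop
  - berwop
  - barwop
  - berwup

berwop

harfup ~ herfop — Mineki a corresponds to Ordora e after a consonant, before r.
harfup ~ herfop — Mineki u corresponds to Ordora o after a consonant, before a labial obstruent.
Applying these to Mineki 'barwup':
  barwup → berwup   (a→e after a consonant, before r)
  berwup → berwop   (u→o after a consonant, before a labial obstruent)
So the Ordora cognate is 'berwop'.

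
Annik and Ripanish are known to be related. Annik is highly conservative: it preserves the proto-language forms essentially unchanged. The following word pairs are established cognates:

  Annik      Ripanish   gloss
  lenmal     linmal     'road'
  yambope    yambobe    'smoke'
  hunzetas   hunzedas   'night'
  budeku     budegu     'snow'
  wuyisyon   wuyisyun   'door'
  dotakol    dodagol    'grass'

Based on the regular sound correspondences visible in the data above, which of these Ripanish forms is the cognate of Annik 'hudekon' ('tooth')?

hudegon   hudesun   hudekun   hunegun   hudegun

hudegun

dotakol ~ dodagol — Annik k corresponds to Ripanish g between vowels (before a back vowel).
wuyisyon ~ wuyisyun — Annik o corresponds to Ripanish u after a consonant, before a nasal.
Applying these to Annik 'hudekon':
  hudekon → hudegon   (k→g between vowels (before a back vowel))
  hudegon → hudegun   (o→u after a consonant, before a nasal)
So the Ripanish cognate is 'hudegun'.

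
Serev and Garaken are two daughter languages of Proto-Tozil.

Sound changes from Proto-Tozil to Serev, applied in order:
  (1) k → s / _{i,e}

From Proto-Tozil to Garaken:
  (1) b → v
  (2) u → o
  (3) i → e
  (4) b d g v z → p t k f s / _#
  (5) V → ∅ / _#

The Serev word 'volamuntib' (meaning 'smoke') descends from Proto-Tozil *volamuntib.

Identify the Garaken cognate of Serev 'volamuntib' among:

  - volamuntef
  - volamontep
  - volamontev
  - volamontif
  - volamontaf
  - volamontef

Garaken: *volamuntib > volamuntiv > volamontiv > volamontev > volamontef  (by unconditioned shift, vowel merger, vowel merger, final devoicing)
The other candidates each miss or misapply at least one Garaken change.

volamontef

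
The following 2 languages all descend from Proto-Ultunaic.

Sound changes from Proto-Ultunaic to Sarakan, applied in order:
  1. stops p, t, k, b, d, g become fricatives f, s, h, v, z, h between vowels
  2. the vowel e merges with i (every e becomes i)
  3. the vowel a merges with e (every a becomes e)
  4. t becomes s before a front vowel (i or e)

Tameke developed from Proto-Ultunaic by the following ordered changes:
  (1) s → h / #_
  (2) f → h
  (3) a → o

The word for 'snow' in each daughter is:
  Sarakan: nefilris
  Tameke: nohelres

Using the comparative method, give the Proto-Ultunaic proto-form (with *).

Position 2: Sarakan has e, Tameke has o. In Sarakan, e can only continue *a, so the proto-segment is *a.
Position 4: Sarakan has i, Tameke has e. Tameke preserves e here (none of its changes turn any other segment into e), so the proto-segment is *e.
Continuing position by position gives *nafelres; check it forward:
Sarakan: start from *nafelres.
  rule 1: no change — nafelres
  rule 2 (vowel merger): nafelres → nafilris
  rule 3 (vowel merger): nafilris → nefilris
  rule 4: no change — nefilris
  ⇒ Sarakan nefilris
Tameke: *nafelres > nahelres > nohelres  (by unconditioned shift, vowel merger)
Only *nafelres yields all of Sarakan nefilris, Tameke nohelres.

*nafelres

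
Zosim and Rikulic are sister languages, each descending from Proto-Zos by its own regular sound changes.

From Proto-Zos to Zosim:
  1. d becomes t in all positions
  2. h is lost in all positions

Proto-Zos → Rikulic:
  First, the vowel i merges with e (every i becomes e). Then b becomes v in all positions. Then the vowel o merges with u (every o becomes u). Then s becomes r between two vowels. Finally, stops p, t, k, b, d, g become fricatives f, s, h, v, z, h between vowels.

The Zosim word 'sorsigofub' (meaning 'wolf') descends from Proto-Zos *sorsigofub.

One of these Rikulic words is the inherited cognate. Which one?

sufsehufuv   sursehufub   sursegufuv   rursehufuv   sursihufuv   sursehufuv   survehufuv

sursehufuv

Rikulic: start from *sorsigofub.
  rule 1 (vowel merger): sorsigofub → sorsegofub
  rule 2 (unconditioned shift): sorsegofub → sorsegofuv
  rule 3 (vowel merger): sorsegofuv → sursegufuv
  rule 4: no change — sursegufuv
  rule 5 (intervocalic lenition): sursegufuv → sursehufuv
  ⇒ Rikulic sursehufuv
The other candidates each miss or misapply at least one Rikulic change.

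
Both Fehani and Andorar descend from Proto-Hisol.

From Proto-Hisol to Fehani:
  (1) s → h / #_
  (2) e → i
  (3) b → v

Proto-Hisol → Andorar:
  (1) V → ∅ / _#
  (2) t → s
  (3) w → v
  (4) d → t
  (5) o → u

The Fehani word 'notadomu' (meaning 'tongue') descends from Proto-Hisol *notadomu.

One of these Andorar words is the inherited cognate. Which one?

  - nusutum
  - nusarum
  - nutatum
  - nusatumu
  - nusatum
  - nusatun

nusatum

Andorar: *notadomu > notadom > nosadom > nosatom > nusatum  (by apocope, unconditioned shift, unconditioned shift, vowel merger)
Among the options, 'nusatum' alone shows every Andorar change applied in order.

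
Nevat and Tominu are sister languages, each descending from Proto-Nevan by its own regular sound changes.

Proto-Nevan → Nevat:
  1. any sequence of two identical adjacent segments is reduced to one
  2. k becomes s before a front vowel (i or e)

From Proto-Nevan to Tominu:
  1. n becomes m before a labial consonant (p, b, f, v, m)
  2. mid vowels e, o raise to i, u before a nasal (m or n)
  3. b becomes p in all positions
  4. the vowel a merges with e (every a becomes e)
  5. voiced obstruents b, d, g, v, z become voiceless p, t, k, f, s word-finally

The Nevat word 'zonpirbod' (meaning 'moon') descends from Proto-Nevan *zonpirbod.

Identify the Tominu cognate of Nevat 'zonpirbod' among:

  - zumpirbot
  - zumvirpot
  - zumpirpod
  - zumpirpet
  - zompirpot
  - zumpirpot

Tominu: start from *zonpirbod.
  rule 1 (nasal place assimilation): zonpirbod → zompirbod
  rule 2 (pre-nasal raising): zompirbod → zumpirbod
  rule 3 (unconditioned shift): zumpirbod → zumpirpod
  rule 4: no change — zumpirpod
  rule 5 (final devoicing): zumpirpod → zumpirpot
  ⇒ Tominu zumpirpot
The other candidates each miss or misapply at least one Tominu change.

zumpirpot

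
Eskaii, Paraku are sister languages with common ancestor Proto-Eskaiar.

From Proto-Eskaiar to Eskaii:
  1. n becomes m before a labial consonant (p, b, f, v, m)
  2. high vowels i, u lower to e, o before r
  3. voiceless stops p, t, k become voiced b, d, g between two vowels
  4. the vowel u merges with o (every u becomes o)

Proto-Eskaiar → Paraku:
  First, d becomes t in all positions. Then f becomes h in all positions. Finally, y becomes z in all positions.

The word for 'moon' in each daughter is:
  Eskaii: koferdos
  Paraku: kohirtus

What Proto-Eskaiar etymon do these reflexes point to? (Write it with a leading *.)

*kofirdus

Position 7: Eskaii has o, Paraku has u. Paraku preserves u here (none of its changes turn any other segment into u), so the proto-segment is *u.
Position 4: Eskaii has e, Paraku has i. Paraku preserves i here (none of its changes turn any other segment into i), so the proto-segment is *i.
Position 6: Eskaii has d, Paraku has t. Taking the neighbouring segments as reconstructed: Eskaii d can only go back to *d; Paraku t could go back to *t or *d — the one source consistent with every daughter is *d.
Continuing position by position gives *kofirdus; check it forward:
Eskaii: start from *kofirdus.
  rule 1: no change — kofirdus
  rule 2 (pre-rhotic lowering): kofirdus → koferdus
  rule 3: no change — koferdus
  rule 4 (vowel merger): koferdus → koferdos
  ⇒ Eskaii koferdos
Paraku: *kofirdus > kofirtus > kohirtus  (by unconditioned shift, unconditioned shift)
*kofirdus is the unique common source.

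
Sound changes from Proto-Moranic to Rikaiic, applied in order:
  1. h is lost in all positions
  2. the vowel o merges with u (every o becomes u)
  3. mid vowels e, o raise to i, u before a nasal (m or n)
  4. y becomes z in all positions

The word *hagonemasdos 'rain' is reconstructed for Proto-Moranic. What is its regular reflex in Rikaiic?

agunimasdus

Rikaiic: *hagonemasdos
  hagonemasdos → agonemasdos   [h-loss]
  agonemasdos → agunemasdus   [vowel merger]
  agunemasdus → agunimasdus   [pre-nasal raising]
  agunimasdus (rule 4 does not apply)
  giving Rikaiic agunimasdus.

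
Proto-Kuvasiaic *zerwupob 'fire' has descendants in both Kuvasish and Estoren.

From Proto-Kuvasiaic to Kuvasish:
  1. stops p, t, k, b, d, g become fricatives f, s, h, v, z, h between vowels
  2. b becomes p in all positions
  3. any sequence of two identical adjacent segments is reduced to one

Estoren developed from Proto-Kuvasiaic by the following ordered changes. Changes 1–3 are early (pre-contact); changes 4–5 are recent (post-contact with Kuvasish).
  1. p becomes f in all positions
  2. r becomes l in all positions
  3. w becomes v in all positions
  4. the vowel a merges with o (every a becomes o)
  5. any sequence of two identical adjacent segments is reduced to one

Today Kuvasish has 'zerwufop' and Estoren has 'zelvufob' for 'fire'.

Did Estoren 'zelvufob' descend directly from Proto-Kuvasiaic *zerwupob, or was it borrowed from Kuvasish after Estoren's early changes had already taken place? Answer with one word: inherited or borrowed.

inherited

If inherited, *zerwupob would pass through all of Estoren's changes:
Estoren: *zerwupob
  zerwupob → zerwufob   [unconditioned shift]
  zerwufob → zelwufob   [unconditioned shift]
  zelwufob → zelvufob   [unconditioned shift]
  zelvufob (rule 4 does not apply)
  zelvufob (rule 5 does not apply)
  giving Estoren zelvufob.
If borrowed from Kuvasish 'zerwufop' after the early changes, it would undergo only the recent ones:
  rule 4 (vowel merger): no change (zerwufop)
  rule 5 (degemination): no change (zerwufop)
  ⇒ as a loan: zerwufop
Estoren 'zelvufob' matches the inherited outcome exactly, so it is an inherited cognate, not a loan.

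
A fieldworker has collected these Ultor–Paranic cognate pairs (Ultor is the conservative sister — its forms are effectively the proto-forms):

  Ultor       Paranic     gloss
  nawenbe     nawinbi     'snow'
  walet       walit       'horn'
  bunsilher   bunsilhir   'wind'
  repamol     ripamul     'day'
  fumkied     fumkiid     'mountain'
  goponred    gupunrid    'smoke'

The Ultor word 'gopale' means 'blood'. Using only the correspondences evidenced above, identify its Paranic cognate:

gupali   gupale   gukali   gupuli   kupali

gupali

goponred ~ gupunrid — Ultor o corresponds to Paranic u after a consonant, before a labial obstruent.
nawenbe ~ nawinbi — Ultor e corresponds to Paranic i word-finally.
Applying these to Ultor 'gopale':
  gopale → gupale   (o→u after a consonant, before a labial obstruent)
  gupale → gupali   (e→i word-finally)
So the Paranic cognate is 'gupali'.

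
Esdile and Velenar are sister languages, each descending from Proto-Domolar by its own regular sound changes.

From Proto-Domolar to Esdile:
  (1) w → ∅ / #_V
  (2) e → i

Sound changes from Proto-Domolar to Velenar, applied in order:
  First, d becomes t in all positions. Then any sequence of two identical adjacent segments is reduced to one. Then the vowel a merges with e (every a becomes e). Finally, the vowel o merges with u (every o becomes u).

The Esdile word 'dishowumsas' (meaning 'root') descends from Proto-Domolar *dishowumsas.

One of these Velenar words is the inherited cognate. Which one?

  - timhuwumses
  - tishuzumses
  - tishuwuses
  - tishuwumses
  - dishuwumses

tishuwumses

Velenar: *dishowumsas > tishowumsas > tishowumses > tishuwumses  (by unconditioned shift, vowel merger, vowel merger)
Only 'tishuwumses' matches the regular Velenar development of *dishowumsas.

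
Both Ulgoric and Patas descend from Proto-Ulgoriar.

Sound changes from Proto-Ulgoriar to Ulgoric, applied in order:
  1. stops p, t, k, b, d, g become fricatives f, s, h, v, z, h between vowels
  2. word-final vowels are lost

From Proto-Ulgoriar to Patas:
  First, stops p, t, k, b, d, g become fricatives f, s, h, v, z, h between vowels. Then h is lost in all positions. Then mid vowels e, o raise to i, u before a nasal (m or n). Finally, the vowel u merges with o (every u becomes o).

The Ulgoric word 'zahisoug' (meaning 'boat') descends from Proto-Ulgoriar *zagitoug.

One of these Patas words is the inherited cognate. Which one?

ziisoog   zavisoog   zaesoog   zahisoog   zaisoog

Patas: start from *zagitoug.
  rule 1 (intervocalic lenition): zagitoug → zahisoug
  rule 2 (h-loss): zahisoug → zaisoug
  rule 3: no change — zaisoug
  rule 4 (vowel merger): zaisoug → zaisoog
  ⇒ Patas zaisoog
The other candidates each miss or misapply at least one Patas change.

zaisoog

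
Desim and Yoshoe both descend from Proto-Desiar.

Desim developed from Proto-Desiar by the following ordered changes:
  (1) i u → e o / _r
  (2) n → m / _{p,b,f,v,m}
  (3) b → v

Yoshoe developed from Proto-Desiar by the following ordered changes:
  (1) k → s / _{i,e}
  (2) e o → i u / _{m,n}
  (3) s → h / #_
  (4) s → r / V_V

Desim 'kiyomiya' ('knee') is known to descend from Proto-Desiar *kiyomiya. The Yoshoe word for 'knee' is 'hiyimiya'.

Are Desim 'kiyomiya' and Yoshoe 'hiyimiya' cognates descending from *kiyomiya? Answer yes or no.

Derive the expected Yoshoe reflex of *kiyomiya:
Yoshoe: *kiyomiya > siyomiya > siyumiya > hiyumiya  (by palatalisation, pre-nasal raising, debuccalisation)
The regular Yoshoe reflex would be 'hiyumiya', but the attested form is 'hiyimiya'. The correspondence is irregular, so they are not cognates (the Yoshoe form has a different source).

no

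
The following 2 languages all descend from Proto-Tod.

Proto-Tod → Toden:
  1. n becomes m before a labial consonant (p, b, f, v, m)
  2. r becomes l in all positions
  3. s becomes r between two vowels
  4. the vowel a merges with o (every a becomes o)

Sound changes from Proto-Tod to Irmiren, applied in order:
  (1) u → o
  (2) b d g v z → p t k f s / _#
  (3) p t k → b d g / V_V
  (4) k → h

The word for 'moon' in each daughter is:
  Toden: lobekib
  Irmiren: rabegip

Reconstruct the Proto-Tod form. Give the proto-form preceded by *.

Position 5: Toden has k, Irmiren has g. Toden preserves k here (none of its changes turn any other segment into k), so the proto-segment is *k.
Position 2: Toden has o, Irmiren has a. Irmiren preserves a here (none of its changes turn any other segment into a), so the proto-segment is *a.
Position 7: Toden has b, Irmiren has p. Toden preserves b here (none of its changes turn any other segment into b), so the proto-segment is *b.
Continuing position by position gives *rabekib; check it forward:
Toden: start from *rabekib.
  rule 1: no change — rabekib
  rule 2 (unconditioned shift): rabekib → labekib
  rule 3: no change — labekib
  rule 4 (vowel merger): labekib → lobekib
  ⇒ Toden lobekib
Irmiren: start from *rabekib.
  rule 1: no change — rabekib
  rule 2 (final devoicing): rabekib → rabekip
  rule 3 (intervocalic voicing): rabekip → rabegip
  rule 4: no change — rabegip
  ⇒ Irmiren rabegip
*rabekib is the unique common source.

*rabekib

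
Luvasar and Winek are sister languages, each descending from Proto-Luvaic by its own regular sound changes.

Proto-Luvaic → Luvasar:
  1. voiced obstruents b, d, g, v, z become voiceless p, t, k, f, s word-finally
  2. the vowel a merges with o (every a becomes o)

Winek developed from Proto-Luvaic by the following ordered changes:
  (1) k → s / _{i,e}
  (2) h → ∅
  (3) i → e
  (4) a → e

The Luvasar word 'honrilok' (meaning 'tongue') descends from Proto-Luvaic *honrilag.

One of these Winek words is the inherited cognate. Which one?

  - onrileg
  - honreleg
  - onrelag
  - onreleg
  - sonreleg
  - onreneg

Winek: *honrilag > onrilag > onrelag > onreleg  (by h-loss, vowel merger, vowel merger)
Only 'onreleg' matches the regular Winek development of *honrilag.

onreleg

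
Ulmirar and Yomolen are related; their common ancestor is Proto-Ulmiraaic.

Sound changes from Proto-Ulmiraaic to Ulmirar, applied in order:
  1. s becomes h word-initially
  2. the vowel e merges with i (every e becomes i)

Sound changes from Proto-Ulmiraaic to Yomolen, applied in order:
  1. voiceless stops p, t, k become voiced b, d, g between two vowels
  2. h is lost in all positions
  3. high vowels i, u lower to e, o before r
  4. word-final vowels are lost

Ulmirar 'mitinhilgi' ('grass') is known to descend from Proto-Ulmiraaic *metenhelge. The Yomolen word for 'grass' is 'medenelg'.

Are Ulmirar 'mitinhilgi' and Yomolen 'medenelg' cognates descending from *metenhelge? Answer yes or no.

Derive the expected Yomolen reflex of *metenhelge:
Yomolen: *metenhelge > medenhelge > medenelge > medenelg  (by intervocalic voicing, h-loss, apocope)
Yomolen 'medenelg' matches the regular reflex exactly, so the pair is cognate.

yes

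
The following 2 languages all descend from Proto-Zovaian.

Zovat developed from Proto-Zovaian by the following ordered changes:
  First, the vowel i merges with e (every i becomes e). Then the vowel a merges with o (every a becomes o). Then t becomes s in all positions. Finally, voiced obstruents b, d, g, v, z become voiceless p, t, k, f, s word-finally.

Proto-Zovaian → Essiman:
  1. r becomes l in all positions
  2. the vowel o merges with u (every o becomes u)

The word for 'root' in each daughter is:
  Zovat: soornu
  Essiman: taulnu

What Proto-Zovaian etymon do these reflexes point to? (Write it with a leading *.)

Position 2: Zovat has o, Essiman has a. Essiman preserves a here (none of its changes turn any other segment into a), so the proto-segment is *a.
Position 4: Zovat has r, Essiman has l. Zovat preserves r here (none of its changes turn any other segment into r), so the proto-segment is *r.
Continuing position by position gives *taornu; check it forward:
Zovat: *taornu
  taornu (rule 1 does not apply)
  taornu → toornu   [vowel merger]
  toornu → soornu   [unconditioned shift]
  soornu (rule 4 does not apply)
  giving Zovat soornu.
Essiman: *taornu > taolnu > taulnu  (by unconditioned shift, vowel merger)
*taornu is the unique common source.

*taornu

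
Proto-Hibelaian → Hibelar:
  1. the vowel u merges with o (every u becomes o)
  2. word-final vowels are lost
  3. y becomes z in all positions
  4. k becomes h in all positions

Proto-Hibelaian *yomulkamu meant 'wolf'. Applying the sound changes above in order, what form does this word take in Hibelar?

zomolham

Hibelar: start from *yomulkamu.
  rule 1 (vowel merger): yomulkamu → yomolkamo
  rule 2 (apocope): yomolkamo → yomolkam
  rule 3 (unconditioned shift): yomolkam → zomolkam
  rule 4 (unconditioned shift): zomolkam → zomolham
  ⇒ Hibelar zomolham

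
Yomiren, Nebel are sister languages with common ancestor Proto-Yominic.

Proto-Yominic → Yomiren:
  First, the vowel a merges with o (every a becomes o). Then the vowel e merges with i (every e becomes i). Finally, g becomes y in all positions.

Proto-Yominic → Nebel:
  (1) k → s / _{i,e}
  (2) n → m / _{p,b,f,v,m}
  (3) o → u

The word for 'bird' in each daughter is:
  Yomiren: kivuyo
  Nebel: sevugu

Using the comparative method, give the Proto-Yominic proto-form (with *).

Position 1: Yomiren has k, Nebel has s. Yomiren preserves k here (none of its changes turn any other segment into k), so the proto-segment is *k.
Position 5: Yomiren has y, Nebel has g. Nebel preserves g here (none of its changes turn any other segment into g), so the proto-segment is *g.
Position 6: Yomiren has o, Nebel has u. Taking the neighbouring segments as reconstructed: Yomiren o could go back to *a or *o; Nebel u could go back to *o or *u — the one source consistent with every daughter is *o.
This points to *kevugo. Verify forward in each daughter:
Yomiren: *kevugo > kivugo > kivuyo  (by vowel merger, unconditioned shift)
Nebel: start from *kevugo.
  rule 1 (palatalisation): kevugo → sevugo
  rule 2: no change — sevugo
  rule 3 (vowel merger): sevugo → sevugu
  ⇒ Nebel sevugu
No other proto-form is consistent with every reflex, so the reconstruction is *kevugo.

*kevugo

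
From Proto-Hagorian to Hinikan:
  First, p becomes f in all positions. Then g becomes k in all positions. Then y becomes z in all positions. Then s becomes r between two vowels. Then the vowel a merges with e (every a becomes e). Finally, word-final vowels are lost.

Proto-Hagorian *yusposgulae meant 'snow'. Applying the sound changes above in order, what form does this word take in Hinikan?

Hinikan: *yusposgulae
  yusposgulae → yusfosgulae   [unconditioned shift]
  yusfosgulae → yusfoskulae   [unconditioned shift]
  yusfoskulae → zusfoskulae   [unconditioned shift]
  zusfoskulae (rule 4 does not apply)
  zusfoskulae → zusfoskulee   [vowel merger]
  zusfoskulee → zusfoskule   [apocope]
  giving Hinikan zusfoskule.

zusfoskule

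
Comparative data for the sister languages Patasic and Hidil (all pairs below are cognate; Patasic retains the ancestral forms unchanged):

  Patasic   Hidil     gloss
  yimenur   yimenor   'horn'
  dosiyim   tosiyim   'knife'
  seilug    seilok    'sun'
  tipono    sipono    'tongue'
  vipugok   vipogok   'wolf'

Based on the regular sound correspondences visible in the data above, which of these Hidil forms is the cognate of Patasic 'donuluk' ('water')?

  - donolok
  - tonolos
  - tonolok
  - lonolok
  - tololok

tonolok

dosiyim ~ tosiyim — Patasic d corresponds to Hidil t word-initially before a back vowel.
seilug ~ seilok, vipugok ~ vipogok — Patasic u corresponds to Hidil o after a consonant, before a consonant other than r, m, n, p, b, f, v.
Applying these to Patasic 'donuluk':
  donuluk → tonuluk   (d→t word-initially before a back vowel)
  tonuluk → tonoluk   (u→o after a consonant, before a consonant other than r, m, n, p, b, f, v)
  tonoluk → tonolok   (u→o after a consonant, before a consonant other than r, m, n, p, b, f, v)
So the Hidil cognate is 'tonolok'.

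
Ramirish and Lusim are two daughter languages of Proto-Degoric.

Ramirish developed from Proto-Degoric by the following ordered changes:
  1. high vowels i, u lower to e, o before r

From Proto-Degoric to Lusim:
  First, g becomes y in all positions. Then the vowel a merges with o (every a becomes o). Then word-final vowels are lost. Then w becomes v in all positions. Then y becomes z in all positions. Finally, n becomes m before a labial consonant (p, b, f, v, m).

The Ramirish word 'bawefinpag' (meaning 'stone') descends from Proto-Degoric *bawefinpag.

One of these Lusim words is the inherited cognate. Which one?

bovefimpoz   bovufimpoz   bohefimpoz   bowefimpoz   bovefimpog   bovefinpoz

Lusim: start from *bawefinpag.
  rule 1 (unconditioned shift): bawefinpag → bawefinpay
  rule 2 (vowel merger): bawefinpay → bowefinpoy
  rule 3: no change — bowefinpoy
  rule 4 (unconditioned shift): bowefinpoy → bovefinpoy
  rule 5 (unconditioned shift): bovefinpoy → bovefinpoz
  rule 6 (nasal place assimilation): bovefinpoz → bovefimpoz
  ⇒ Lusim bovefimpoz
Among the options, 'bovefimpoz' alone shows every Lusim change applied in order.

bovefimpoz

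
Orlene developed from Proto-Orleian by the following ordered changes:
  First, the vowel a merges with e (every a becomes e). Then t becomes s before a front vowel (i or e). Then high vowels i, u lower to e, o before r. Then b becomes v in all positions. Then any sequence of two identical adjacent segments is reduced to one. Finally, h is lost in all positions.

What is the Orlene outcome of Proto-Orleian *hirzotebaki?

Orlene: start from *hirzotebaki.
  rule 1 (vowel merger): hirzotebaki → hirzotebeki
  rule 2 (palatalisation): hirzotebeki → hirzosebeki
  rule 3 (pre-rhotic lowering): hirzosebeki → herzosebeki
  rule 4 (unconditioned shift): herzosebeki → herzoseveki
  rule 5: no change — herzoseveki
  rule 6 (h-loss): herzoseveki → erzoseveki
  ⇒ Orlene erzoseveki

erzoseveki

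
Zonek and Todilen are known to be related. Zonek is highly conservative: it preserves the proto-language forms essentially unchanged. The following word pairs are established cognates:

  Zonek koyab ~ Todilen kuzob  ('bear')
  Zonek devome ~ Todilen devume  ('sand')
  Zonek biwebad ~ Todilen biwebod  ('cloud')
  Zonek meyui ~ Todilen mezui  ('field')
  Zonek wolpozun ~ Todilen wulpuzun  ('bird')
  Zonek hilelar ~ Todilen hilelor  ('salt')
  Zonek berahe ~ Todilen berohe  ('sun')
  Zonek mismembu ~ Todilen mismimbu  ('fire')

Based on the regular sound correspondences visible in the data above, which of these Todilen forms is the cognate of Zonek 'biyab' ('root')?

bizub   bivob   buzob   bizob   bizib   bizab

bizob

koyab ~ kuzob — Zonek y corresponds to Todilen z between vowels (before a back vowel).
koyab ~ kuzob — Zonek a corresponds to Todilen o after a consonant, before a labial obstruent.
Applying these to Zonek 'biyab':
  biyab → bizab   (y→z between vowels (before a back vowel))
  bizab → bizob   (a→o after a consonant, before a labial obstruent)
So the Todilen cognate is 'bizob'.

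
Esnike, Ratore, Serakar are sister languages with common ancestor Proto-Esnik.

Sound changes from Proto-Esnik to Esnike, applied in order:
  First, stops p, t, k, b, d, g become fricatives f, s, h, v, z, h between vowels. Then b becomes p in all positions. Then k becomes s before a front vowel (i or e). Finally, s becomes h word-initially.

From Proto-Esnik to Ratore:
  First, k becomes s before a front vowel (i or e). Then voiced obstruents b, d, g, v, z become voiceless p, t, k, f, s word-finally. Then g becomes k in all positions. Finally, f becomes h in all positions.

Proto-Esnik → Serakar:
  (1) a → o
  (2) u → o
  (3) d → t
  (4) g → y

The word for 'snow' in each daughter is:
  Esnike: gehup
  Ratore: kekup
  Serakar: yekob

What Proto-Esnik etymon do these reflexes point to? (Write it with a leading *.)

*gekub

Position 3: Esnike has h, Ratore has k, Serakar has k. Serakar preserves k here (none of its changes turn any other segment into k), so the proto-segment is *k.
Position 1: Esnike has g, Ratore has k, Serakar has y. Esnike preserves g here (none of its changes turn any other segment into g), so the proto-segment is *g.
Position 5: Esnike has p, Ratore has p, Serakar has b. Serakar preserves b here (none of its changes turn any other segment into b), so the proto-segment is *b.
This points to *gekub. Verify forward in each daughter:
Esnike: *gekub
  gekub → gehub   [intervocalic lenition]
  gehub → gehup   [unconditioned shift]
  gehup (rule 3 does not apply)
  gehup (rule 4 does not apply)
  giving Esnike gehup.
Ratore: *gekub > gekup > kekup  (by final devoicing, unconditioned shift)
Serakar: start from *gekub.
  rule 1: no change — gekub
  rule 2 (vowel merger): gekub → gekob
  rule 3: no change — gekob
  rule 4 (unconditioned shift): gekob → yekob
  ⇒ Serakar yekob
Only *gekub yields all of Esnike gehup, Ratore kekup, Serakar yekob.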